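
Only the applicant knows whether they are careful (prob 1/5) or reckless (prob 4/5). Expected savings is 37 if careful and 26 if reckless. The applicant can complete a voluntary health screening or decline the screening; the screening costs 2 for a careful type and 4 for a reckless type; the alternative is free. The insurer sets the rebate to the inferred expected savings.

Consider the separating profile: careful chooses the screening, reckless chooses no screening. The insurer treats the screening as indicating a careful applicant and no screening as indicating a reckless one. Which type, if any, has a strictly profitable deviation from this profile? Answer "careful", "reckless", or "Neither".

reckless

The screening pays 37; no screening pays 26.
careful: assigned the screening, nets 37 − 2 = 35; deviating to no screening nets 26.
reckless: assigned no screening, nets 26; deviating to the screening nets 37 − 4 = 33.
The reckless type gains 7 by deviating.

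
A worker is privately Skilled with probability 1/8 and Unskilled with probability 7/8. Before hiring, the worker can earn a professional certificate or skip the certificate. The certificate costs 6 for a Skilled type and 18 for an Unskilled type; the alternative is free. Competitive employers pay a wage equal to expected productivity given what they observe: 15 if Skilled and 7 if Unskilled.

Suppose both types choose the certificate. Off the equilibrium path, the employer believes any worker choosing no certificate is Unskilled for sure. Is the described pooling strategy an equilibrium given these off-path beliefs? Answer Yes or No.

No

On path, the employer holds the prior and pays 1/8·15 + 7/8·7 = 8. Off path (no certificate), believing Unskilled, it pays 7.
Skilled: the certificate nets 8 − 6 = 2; no certificate nets 7. Skilled would deviate.
Unskilled: the certificate nets 8 − 18 = -10; no certificate nets 7. Unskilled would deviate.
A type deviates, so pooling fails.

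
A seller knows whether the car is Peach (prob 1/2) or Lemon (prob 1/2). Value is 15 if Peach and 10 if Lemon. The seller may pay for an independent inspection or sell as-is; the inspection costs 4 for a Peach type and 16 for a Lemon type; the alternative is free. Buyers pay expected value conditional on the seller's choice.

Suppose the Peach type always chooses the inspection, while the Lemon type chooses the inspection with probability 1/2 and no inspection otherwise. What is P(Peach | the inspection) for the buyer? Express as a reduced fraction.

2/3

P(the inspection) = (1/2)·1 + (1/2)·(1/2) = 3/4.
By Bayes' rule, P(Peach | the inspection) = (1/2) / (3/4) = 2/3.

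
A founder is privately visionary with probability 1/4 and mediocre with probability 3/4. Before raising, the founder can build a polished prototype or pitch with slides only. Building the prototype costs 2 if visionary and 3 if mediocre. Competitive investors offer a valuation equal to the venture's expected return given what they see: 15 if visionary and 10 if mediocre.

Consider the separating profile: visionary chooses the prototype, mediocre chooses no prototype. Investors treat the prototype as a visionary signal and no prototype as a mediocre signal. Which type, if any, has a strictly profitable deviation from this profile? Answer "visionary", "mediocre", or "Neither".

The prototype pays 15; no prototype pays 10.
visionary: assigned the prototype, nets 15 − 2 = 13; deviating to no prototype nets 10.
mediocre: assigned no prototype, nets 10; deviating to the prototype nets 15 − 3 = 12.
The mediocre type gains 2 by deviating.

mediocre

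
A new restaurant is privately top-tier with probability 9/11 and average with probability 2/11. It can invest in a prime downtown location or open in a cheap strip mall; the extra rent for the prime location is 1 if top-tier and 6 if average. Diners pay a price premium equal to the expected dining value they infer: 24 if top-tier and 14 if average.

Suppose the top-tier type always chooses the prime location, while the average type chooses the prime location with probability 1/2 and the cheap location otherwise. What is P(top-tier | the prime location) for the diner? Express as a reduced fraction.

9/10

P(the prime location) = (9/11)·1 + (2/11)·(1/2) = 10/11.
By Bayes' rule, P(top-tier | the prime location) = (9/11) / (10/11) = 9/10.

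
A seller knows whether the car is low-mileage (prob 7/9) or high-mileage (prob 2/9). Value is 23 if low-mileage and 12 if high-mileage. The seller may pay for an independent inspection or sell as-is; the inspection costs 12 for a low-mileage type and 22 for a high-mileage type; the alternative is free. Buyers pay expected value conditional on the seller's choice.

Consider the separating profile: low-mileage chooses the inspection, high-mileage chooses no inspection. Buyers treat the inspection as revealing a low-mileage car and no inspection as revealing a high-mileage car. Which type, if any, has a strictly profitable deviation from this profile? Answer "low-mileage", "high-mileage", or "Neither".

The inspection pays 23; no inspection pays 12.
low-mileage: assigned the inspection, nets 23 − 12 = 11; deviating to no inspection nets 12.
high-mileage: assigned no inspection, nets 12; deviating to the inspection nets 23 − 22 = 1.
The low-mileage type gains 1 by deviating.

low-mileage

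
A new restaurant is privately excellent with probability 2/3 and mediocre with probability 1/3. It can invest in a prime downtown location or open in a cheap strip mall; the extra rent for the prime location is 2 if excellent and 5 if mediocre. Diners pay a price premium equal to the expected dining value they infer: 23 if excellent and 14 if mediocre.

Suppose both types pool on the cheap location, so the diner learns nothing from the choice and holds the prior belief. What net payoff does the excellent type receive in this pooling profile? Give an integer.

20

Pooled price premium = 2/3·23 + 1/3·14 = 20.
excellent pays no cost for the cheap location, so net payoff = 20.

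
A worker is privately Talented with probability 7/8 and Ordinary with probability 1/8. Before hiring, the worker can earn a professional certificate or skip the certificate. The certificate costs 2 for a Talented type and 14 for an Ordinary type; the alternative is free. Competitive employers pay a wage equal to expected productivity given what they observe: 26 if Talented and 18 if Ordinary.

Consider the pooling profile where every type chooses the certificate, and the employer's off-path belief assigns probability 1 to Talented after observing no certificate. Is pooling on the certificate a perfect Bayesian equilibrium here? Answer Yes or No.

On path, the employer holds the prior and pays 7/8·26 + 1/8·18 = 25. Off path (no certificate), believing Talented, it pays 26.
Talented: the certificate nets 25 − 2 = 23; no certificate nets 26. Talented would deviate.
Ordinary: the certificate nets 25 − 14 = 11; no certificate nets 26. Ordinary would deviate.
A type deviates, so pooling fails.

No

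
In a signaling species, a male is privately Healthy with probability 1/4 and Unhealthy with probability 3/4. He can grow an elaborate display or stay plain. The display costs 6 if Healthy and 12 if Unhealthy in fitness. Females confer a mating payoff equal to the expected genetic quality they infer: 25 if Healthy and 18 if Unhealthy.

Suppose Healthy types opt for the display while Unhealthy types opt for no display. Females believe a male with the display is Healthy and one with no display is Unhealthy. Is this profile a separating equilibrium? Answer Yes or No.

Under these beliefs, the display earns mating payoff 25 and no display earns mating payoff 18.
Healthy: the display nets 25 − 6 = 19; no display nets 18. Healthy prefers the display.
Unhealthy: the display nets 25 − 12 = 13; no display nets 18. Unhealthy prefers no display.
Neither type deviates, so the separating profile is an equilibrium.

Yes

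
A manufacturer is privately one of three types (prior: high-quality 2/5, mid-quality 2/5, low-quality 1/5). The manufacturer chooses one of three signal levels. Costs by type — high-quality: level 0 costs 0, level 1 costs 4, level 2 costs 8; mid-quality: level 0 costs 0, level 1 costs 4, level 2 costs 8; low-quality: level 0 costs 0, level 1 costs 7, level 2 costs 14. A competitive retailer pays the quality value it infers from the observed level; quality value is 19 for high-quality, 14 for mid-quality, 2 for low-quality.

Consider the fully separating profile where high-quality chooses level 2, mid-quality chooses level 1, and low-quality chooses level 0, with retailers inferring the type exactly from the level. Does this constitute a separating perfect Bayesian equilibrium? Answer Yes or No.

No

Separating prices: level 2 → 19, level 1 → 14, level 0 → 2.
high-quality (assigned level 2): level 0: 2 − 0 = 2; level 1: 14 − 4 = 10; level 2: 19 − 8 = 11. high-quality stays.
mid-quality (assigned level 1): level 0: 2 − 0 = 2; level 1: 14 − 4 = 10; level 2: 19 − 8 = 11. mid-quality prefers level 2.
low-quality (assigned level 0): level 0: 2 − 0 = 2; level 1: 14 − 7 = 7; level 2: 19 − 14 = 5. low-quality prefers level 1.
At least one type deviates; the separating profile fails.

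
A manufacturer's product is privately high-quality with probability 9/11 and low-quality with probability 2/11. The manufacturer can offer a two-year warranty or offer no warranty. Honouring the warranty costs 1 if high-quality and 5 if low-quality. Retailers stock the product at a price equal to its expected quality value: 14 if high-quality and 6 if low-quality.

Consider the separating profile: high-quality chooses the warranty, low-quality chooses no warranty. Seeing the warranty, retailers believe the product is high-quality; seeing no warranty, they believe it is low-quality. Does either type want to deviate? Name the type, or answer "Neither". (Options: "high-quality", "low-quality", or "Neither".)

The warranty pays 14; no warranty pays 6.
high-quality: assigned the warranty, nets 14 − 1 = 13; deviating to no warranty nets 6.
low-quality: assigned no warranty, nets 6; deviating to the warranty nets 14 − 5 = 9.
The low-quality type gains 3 by deviating.

low-quality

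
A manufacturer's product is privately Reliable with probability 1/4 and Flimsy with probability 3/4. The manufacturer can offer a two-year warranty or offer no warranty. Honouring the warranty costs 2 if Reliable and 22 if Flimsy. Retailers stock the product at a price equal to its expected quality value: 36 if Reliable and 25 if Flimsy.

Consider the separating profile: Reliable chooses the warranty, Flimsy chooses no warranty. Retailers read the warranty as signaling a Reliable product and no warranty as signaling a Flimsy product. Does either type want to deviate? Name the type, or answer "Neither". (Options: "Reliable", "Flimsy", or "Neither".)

Neither

The warranty pays 36; no warranty pays 25.
Reliable: assigned the warranty, nets 36 − 2 = 34; deviating to no warranty nets 25.
Flimsy: assigned no warranty, nets 25; deviating to the warranty nets 36 − 22 = 14.
Both types strictly prefer their assigned action; no profitable deviation.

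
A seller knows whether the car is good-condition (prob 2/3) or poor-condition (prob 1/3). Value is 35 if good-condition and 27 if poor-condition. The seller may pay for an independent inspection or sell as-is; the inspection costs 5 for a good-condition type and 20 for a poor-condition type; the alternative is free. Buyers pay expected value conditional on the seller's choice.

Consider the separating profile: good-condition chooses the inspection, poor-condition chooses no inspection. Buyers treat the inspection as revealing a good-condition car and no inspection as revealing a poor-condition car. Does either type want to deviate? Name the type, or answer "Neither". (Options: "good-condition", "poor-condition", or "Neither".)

The inspection pays 35; no inspection pays 27.
good-condition: assigned the inspection, nets 35 − 5 = 30; deviating to no inspection nets 27.
poor-condition: assigned no inspection, nets 27; deviating to the inspection nets 35 − 20 = 15.
Both types strictly prefer their assigned action; no profitable deviation.

Neither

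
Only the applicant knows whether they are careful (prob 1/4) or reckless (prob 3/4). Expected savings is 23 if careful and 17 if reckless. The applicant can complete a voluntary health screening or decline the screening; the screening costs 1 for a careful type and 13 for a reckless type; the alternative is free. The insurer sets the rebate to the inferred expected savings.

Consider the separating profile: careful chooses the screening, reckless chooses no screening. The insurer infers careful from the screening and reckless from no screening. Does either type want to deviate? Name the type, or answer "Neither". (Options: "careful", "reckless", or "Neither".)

Neither

The screening pays 23; no screening pays 17.
careful: assigned the screening, nets 23 − 1 = 22; deviating to no screening nets 17.
reckless: assigned no screening, nets 17; deviating to the screening nets 23 − 13 = 10.
Both types strictly prefer their assigned action; no profitable deviation.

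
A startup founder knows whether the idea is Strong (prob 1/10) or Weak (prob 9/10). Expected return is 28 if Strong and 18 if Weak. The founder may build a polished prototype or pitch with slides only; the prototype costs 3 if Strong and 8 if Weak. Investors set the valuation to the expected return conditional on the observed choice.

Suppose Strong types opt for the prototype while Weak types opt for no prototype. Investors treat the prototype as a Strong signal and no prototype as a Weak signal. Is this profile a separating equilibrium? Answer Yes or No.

No

Under these beliefs, the prototype earns valuation 28 and no prototype earns valuation 18.
Strong: the prototype nets 28 − 3 = 25; no prototype nets 18. Strong prefers the prototype.
Weak: the prototype nets 28 − 8 = 20; no prototype nets 18. Weak would deviate to the prototype.
Weak has a profitable deviation, so the profile is not an equilibrium.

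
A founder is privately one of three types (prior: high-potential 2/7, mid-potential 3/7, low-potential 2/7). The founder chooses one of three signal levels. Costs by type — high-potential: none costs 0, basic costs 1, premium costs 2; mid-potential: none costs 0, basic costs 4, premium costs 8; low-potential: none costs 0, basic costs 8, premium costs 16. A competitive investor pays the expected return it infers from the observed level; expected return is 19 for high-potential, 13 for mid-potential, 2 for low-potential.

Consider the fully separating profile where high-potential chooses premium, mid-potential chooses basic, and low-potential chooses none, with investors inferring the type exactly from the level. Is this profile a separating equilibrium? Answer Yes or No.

Separating valuations: premium → 19, basic → 13, none → 2.
high-potential (assigned premium): none: 2 − 0 = 2; basic: 13 − 1 = 12; premium: 19 − 2 = 17. high-potential stays.
mid-potential (assigned basic): none: 2 − 0 = 2; basic: 13 − 4 = 9; premium: 19 − 8 = 11. mid-potential prefers premium.
low-potential (assigned none): none: 2 − 0 = 2; basic: 13 − 8 = 5; premium: 19 − 16 = 3. low-potential prefers basic.
At least one type deviates; the separating profile fails.

No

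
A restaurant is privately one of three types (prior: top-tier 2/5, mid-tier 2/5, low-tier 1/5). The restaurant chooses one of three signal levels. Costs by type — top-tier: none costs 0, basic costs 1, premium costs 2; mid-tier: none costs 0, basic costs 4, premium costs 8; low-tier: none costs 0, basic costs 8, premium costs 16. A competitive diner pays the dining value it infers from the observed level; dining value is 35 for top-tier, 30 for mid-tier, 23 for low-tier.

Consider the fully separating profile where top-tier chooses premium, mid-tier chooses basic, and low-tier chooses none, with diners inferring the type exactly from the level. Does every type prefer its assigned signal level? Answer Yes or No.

No

Separating price premiums: premium → 35, basic → 30, none → 23.
top-tier (assigned premium): none: 23 − 0 = 23; basic: 30 − 1 = 29; premium: 35 − 2 = 33. top-tier stays.
mid-tier (assigned basic): none: 23 − 0 = 23; basic: 30 − 4 = 26; premium: 35 − 8 = 27. mid-tier prefers premium.
low-tier (assigned none): none: 23 − 0 = 23; basic: 30 − 8 = 22; premium: 35 − 16 = 19. low-tier stays.
At least one type deviates; the separating profile fails.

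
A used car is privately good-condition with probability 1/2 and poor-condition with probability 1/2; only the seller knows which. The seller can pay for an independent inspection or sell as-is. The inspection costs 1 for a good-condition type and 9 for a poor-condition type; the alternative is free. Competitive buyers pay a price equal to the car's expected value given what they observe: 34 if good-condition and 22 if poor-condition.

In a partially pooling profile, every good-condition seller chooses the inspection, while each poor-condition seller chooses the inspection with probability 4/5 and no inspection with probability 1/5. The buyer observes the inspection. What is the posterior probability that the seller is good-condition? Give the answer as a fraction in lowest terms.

P(the inspection) = (1/2)·1 + (1/2)·(4/5) = 9/10.
By Bayes' rule, P(good-condition | the inspection) = (1/2) / (9/10) = 5/9.

5/9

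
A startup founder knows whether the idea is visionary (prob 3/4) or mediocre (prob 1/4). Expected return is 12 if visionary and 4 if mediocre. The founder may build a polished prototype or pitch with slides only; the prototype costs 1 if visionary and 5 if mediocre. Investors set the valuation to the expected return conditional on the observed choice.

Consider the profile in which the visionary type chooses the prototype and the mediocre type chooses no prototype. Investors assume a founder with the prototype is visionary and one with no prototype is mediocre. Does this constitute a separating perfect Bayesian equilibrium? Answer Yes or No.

Under these beliefs, the prototype earns valuation 12 and no prototype earns valuation 4.
visionary: the prototype nets 12 − 1 = 11; no prototype nets 4. visionary prefers the prototype.
mediocre: the prototype nets 12 − 5 = 7; no prototype nets 4. mediocre would deviate to the prototype.
mediocre has a profitable deviation, so the profile is not an equilibrium.

No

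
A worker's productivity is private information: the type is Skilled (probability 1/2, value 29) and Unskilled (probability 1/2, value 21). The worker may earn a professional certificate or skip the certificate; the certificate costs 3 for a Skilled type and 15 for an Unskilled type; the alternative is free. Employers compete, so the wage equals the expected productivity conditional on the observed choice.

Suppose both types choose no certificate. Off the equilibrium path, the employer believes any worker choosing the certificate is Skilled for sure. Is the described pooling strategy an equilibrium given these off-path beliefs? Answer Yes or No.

No

On path, the employer holds the prior and pays 1/2·29 + 1/2·21 = 25. Off path (the certificate), believing Skilled, it pays 29.
Skilled: no certificate nets 25; the certificate nets 29 − 3 = 26. Skilled would deviate.
Unskilled: no certificate nets 25; the certificate nets 29 − 15 = 14. Unskilled stays.
A type deviates, so pooling fails.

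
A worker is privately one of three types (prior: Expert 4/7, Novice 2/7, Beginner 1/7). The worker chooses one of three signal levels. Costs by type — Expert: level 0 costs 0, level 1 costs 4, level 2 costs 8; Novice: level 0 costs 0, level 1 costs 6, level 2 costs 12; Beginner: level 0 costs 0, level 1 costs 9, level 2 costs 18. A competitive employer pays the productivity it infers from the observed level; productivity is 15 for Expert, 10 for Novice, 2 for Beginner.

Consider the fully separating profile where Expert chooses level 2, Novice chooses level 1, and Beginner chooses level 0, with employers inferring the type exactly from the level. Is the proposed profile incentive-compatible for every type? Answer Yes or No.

Yes

Separating wages: level 2 → 15, level 1 → 10, level 0 → 2.
Expert (assigned level 2): level 0: 2 − 0 = 2; level 1: 10 − 4 = 6; level 2: 15 − 8 = 7. Expert stays.
Novice (assigned level 1): level 0: 2 − 0 = 2; level 1: 10 − 6 = 4; level 2: 15 − 12 = 3. Novice stays.
Beginner (assigned level 0): level 0: 2 − 0 = 2; level 1: 10 − 9 = 1; level 2: 15 − 18 = -3. Beginner stays.
Every type prefers its assigned level; separation holds.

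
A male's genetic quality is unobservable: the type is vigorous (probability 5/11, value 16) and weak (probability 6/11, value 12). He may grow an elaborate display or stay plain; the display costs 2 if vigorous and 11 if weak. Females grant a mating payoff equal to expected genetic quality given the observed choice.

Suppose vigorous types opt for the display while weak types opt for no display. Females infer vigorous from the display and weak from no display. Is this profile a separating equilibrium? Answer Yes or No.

Yes

Under these beliefs, the display earns mating payoff 16 and no display earns mating payoff 12.
vigorous: the display nets 16 − 2 = 14; no display nets 12. vigorous prefers the display.
weak: the display nets 16 − 11 = 5; no display nets 12. weak prefers no display.
Neither type deviates, so the separating profile is an equilibrium.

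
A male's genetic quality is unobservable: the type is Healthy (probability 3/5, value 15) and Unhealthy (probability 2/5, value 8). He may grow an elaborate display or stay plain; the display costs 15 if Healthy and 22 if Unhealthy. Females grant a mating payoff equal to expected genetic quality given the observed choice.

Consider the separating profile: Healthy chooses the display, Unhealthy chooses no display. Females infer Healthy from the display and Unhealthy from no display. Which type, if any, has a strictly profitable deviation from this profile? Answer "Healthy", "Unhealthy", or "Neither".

Healthy

The display pays 15; no display pays 8.
Healthy: assigned the display, nets 15 − 15 = 0; deviating to no display nets 8.
Unhealthy: assigned no display, nets 8; deviating to the display nets 15 − 22 = -7.
The Healthy type gains 8 by deviating.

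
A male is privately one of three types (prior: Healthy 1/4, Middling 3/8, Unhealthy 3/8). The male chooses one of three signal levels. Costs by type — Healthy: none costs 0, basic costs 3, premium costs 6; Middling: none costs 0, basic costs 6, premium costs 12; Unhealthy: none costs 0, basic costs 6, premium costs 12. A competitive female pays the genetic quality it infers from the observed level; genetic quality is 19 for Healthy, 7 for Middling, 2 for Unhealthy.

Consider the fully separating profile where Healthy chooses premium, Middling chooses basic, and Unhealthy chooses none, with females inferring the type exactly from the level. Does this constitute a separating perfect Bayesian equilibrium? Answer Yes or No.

Separating mating payoffs: premium → 19, basic → 7, none → 2.
Healthy (assigned premium): none: 2 − 0 = 2; basic: 7 − 3 = 4; premium: 19 − 6 = 13. Healthy stays.
Middling (assigned basic): none: 2 − 0 = 2; basic: 7 − 6 = 1; premium: 19 − 12 = 7. Middling prefers premium.
Unhealthy (assigned none): none: 2 − 0 = 2; basic: 7 − 6 = 1; premium: 19 − 12 = 7. Unhealthy prefers premium.
At least one type deviates; the separating profile fails.

No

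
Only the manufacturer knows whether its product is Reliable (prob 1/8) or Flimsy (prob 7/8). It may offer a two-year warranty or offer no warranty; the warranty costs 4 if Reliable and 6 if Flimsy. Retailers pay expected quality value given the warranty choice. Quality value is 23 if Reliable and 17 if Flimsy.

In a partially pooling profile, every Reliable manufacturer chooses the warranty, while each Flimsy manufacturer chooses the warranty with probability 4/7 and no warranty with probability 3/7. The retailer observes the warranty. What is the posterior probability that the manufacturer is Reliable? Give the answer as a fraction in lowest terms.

P(the warranty) = (1/8)·1 + (7/8)·(4/7) = 5/8.
By Bayes' rule, P(Reliable | the warranty) = (1/8) / (5/8) = 1/5.

1/5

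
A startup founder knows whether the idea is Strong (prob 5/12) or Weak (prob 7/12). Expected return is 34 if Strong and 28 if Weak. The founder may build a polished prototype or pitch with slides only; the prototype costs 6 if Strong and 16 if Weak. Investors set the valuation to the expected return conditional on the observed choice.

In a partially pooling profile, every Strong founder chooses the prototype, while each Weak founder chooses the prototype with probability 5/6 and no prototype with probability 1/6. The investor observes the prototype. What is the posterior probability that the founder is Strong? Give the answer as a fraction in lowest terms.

6/13

P(the prototype) = (5/12)·1 + (7/12)·(5/6) = 65/72.
By Bayes' rule, P(Strong | the prototype) = (5/12) / (65/72) = 6/13.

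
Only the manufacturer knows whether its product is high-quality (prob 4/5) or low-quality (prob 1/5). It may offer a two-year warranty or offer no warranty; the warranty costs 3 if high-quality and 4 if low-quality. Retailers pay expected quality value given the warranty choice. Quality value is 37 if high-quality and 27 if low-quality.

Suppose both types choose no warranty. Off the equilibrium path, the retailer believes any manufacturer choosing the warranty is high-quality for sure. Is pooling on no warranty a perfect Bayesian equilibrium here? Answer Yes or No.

On path, the retailer holds the prior and pays 4/5·37 + 1/5·27 = 35. Off path (the warranty), believing high-quality, it pays 37.
high-quality: no warranty nets 35; the warranty nets 37 − 3 = 34. high-quality stays.
low-quality: no warranty nets 35; the warranty nets 37 − 4 = 33. low-quality stays.
No type deviates, so pooling is sustained.

Yes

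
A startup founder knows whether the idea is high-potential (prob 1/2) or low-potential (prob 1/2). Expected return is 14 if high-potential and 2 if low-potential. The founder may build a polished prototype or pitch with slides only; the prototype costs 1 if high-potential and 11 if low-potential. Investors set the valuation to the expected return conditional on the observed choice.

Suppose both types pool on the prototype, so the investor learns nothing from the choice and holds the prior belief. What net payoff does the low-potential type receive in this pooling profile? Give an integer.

Pooled valuation = 1/2·14 + 1/2·2 = 8.
low-potential pays cost 11 for the prototype, so net payoff = 8 − 11 = -3.

-3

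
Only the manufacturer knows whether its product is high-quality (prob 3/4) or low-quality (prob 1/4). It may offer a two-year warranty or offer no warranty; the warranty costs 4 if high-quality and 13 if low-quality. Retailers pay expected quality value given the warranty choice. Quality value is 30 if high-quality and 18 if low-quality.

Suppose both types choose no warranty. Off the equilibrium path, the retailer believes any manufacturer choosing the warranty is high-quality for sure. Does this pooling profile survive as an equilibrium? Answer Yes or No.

On path, the retailer holds the prior and pays 3/4·30 + 1/4·18 = 27. Off path (the warranty), believing high-quality, it pays 30.
high-quality: no warranty nets 27; the warranty nets 30 − 4 = 26. high-quality stays.
low-quality: no warranty nets 27; the warranty nets 30 − 13 = 17. low-quality stays.
No type deviates, so pooling is sustained.

Yes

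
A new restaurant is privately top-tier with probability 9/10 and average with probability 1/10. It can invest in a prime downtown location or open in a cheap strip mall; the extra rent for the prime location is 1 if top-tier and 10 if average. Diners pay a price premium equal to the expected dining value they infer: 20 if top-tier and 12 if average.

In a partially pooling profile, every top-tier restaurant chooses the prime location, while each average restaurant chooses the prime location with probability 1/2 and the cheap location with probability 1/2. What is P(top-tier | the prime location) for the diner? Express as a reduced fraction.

P(the prime location) = (9/10)·1 + (1/10)·(1/2) = 19/20.
By Bayes' rule, P(top-tier | the prime location) = (9/10) / (19/20) = 18/19.

18/19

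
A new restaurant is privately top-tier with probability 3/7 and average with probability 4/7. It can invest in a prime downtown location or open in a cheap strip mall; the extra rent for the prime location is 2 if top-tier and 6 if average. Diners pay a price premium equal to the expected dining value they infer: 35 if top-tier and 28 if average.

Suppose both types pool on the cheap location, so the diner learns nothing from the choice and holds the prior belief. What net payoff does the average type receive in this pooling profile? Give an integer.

31

Pooled price premium = 3/7·35 + 4/7·28 = 31.
average pays no cost for the cheap location, so net payoff = 31.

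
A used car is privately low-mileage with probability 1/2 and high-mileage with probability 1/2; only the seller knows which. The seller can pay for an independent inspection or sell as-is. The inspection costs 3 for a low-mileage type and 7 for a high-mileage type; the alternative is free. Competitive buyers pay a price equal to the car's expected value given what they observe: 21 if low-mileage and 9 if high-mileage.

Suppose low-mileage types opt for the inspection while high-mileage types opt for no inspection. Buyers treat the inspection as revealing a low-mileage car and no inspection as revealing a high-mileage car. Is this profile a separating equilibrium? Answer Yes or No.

Under these beliefs, the inspection earns price 21 and no inspection earns price 9.
low-mileage: the inspection nets 21 − 3 = 18; no inspection nets 9. low-mileage prefers the inspection.
high-mileage: the inspection nets 21 − 7 = 14; no inspection nets 9. high-mileage would deviate to the inspection.
high-mileage has a profitable deviation, so the profile is not an equilibrium.

No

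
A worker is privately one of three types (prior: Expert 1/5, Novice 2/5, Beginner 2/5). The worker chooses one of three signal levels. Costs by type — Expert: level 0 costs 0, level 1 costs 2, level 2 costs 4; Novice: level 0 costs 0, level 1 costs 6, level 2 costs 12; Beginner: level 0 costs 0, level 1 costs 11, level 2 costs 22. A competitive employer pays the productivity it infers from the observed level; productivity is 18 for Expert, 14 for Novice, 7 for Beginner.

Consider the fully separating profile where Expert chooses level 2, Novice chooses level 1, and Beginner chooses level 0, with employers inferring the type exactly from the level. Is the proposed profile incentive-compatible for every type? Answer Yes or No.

Yes

Separating wages: level 2 → 18, level 1 → 14, level 0 → 7.
Expert (assigned level 2): level 0: 7 − 0 = 7; level 1: 14 − 2 = 12; level 2: 18 − 4 = 14. Expert stays.
Novice (assigned level 1): level 0: 7 − 0 = 7; level 1: 14 − 6 = 8; level 2: 18 − 12 = 6. Novice stays.
Beginner (assigned level 0): level 0: 7 − 0 = 7; level 1: 14 − 11 = 3; level 2: 18 − 22 = -4. Beginner stays.
Every type prefers its assigned level; separation holds.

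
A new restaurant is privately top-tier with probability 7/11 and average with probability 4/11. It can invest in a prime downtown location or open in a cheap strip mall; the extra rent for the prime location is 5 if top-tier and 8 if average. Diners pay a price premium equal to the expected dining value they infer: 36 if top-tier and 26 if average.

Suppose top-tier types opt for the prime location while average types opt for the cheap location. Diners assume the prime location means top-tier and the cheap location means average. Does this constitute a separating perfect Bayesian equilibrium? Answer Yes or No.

Under these beliefs, the prime location earns price premium 36 and the cheap location earns price premium 26.
top-tier: the prime location nets 36 − 5 = 31; the cheap location nets 26. top-tier prefers the prime location.
average: the prime location nets 36 − 8 = 28; the cheap location nets 26. average would deviate to the prime location.
average has a profitable deviation, so the profile is not an equilibrium.

No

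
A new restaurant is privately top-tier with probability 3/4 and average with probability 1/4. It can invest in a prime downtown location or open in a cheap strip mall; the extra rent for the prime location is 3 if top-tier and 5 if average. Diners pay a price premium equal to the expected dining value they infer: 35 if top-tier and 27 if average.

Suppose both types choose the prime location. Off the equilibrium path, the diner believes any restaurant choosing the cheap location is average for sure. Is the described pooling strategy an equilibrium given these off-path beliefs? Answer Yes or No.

On path, the diner holds the prior and pays 3/4·35 + 1/4·27 = 33. Off path (the cheap location), believing average, it pays 27.
top-tier: the prime location nets 33 − 3 = 30; the cheap location nets 27. top-tier stays.
average: the prime location nets 33 − 5 = 28; the cheap location nets 27. average stays.
No type deviates, so pooling is sustained.

Yes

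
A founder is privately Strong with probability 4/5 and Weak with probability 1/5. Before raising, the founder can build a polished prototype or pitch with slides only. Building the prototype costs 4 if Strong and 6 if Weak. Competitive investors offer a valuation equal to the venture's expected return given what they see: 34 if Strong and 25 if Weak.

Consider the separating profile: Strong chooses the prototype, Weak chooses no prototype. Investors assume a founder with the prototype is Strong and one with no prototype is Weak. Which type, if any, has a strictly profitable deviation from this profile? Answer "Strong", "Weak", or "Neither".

The prototype pays 34; no prototype pays 25.
Strong: assigned the prototype, nets 34 − 4 = 30; deviating to no prototype nets 25.
Weak: assigned no prototype, nets 25; deviating to the prototype nets 34 − 6 = 28.
The Weak type gains 3 by deviating.

Weak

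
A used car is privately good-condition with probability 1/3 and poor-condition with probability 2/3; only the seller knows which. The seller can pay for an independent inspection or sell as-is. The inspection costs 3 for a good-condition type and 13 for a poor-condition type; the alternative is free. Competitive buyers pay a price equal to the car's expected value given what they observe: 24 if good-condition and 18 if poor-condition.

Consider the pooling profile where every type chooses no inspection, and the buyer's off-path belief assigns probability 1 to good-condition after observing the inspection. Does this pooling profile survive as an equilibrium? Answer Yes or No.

On path, the buyer holds the prior and pays 1/3·24 + 2/3·18 = 20. Off path (the inspection), believing good-condition, it pays 24.
good-condition: no inspection nets 20; the inspection nets 24 − 3 = 21. good-condition would deviate.
poor-condition: no inspection nets 20; the inspection nets 24 − 13 = 11. poor-condition stays.
A type deviates, so pooling fails.

No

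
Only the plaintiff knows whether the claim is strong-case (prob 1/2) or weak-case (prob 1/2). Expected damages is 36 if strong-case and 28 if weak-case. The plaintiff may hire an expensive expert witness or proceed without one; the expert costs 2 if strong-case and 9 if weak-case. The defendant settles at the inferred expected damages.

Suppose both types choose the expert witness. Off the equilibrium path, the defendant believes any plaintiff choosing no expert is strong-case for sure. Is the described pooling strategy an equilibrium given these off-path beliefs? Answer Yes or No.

On path, the defendant holds the prior and pays 1/2·36 + 1/2·28 = 32. Off path (no expert), believing strong-case, it pays 36.
strong-case: the expert witness nets 32 − 2 = 30; no expert nets 36. strong-case would deviate.
weak-case: the expert witness nets 32 − 9 = 23; no expert nets 36. weak-case would deviate.
A type deviates, so pooling fails.

No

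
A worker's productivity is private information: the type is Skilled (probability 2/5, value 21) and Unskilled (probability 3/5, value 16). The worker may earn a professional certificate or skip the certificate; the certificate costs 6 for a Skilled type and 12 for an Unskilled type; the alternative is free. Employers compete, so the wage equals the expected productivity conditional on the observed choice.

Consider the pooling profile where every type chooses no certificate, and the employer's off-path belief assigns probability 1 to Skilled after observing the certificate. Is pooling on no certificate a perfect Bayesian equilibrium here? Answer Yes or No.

On path, the employer holds the prior and pays 2/5·21 + 3/5·16 = 18. Off path (the certificate), believing Skilled, it pays 21.
Skilled: no certificate nets 18; the certificate nets 21 − 6 = 15. Skilled stays.
Unskilled: no certificate nets 18; the certificate nets 21 − 12 = 9. Unskilled stays.
No type deviates, so pooling is sustained.

Yes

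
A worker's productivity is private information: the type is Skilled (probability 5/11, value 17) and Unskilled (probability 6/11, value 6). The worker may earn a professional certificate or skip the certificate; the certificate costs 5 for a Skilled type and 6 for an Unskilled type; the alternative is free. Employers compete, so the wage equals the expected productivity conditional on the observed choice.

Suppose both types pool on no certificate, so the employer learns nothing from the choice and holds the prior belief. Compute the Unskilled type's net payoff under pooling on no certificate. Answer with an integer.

11

Pooled wage = 5/11·17 + 6/11·6 = 11.
Unskilled pays no cost for no certificate, so net payoff = 11.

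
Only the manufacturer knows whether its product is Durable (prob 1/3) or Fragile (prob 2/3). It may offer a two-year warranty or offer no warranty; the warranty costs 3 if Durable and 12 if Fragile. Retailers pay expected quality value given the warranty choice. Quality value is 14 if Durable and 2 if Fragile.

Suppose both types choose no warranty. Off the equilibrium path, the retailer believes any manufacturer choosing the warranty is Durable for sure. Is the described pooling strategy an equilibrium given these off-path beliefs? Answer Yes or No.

On path, the retailer holds the prior and pays 1/3·14 + 2/3·2 = 6. Off path (the warranty), believing Durable, it pays 14.
Durable: no warranty nets 6; the warranty nets 14 − 3 = 11. Durable would deviate.
Fragile: no warranty nets 6; the warranty nets 14 − 12 = 2. Fragile stays.
A type deviates, so pooling fails.

No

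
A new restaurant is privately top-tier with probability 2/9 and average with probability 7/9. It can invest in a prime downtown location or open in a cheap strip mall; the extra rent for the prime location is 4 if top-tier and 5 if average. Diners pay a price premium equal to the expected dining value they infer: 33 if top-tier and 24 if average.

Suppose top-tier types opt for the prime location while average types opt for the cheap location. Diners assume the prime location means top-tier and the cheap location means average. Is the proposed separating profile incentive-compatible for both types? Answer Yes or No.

Under these beliefs, the prime location earns price premium 33 and the cheap location earns price premium 24.
top-tier: the prime location nets 33 − 4 = 29; the cheap location nets 24. top-tier prefers the prime location.
average: the prime location nets 33 − 5 = 28; the cheap location nets 24. average would deviate to the prime location.
average has a profitable deviation, so the profile is not an equilibrium.

No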